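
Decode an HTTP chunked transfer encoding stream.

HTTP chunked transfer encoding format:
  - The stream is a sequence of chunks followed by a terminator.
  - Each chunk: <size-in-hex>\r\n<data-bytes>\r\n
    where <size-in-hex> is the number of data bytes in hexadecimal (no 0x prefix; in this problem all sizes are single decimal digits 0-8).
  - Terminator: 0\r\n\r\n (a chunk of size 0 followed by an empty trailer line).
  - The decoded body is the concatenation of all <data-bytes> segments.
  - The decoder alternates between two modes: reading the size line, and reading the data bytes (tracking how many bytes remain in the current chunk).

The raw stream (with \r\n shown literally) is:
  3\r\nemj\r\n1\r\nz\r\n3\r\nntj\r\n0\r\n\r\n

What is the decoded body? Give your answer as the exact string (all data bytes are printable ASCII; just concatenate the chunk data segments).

Chunk 1: stream[0..1]='3' size=0x3=3, data at stream[3..6]='emj' -> body[0..3], body so far='emj'
Chunk 2: stream[8..9]='1' size=0x1=1, data at stream[11..12]='z' -> body[3..4], body so far='emjz'
Chunk 3: stream[14..15]='3' size=0x3=3, data at stream[17..20]='ntj' -> body[4..7], body so far='emjzntj'
Chunk 4: stream[22..23]='0' size=0 (terminator). Final body='emjzntj' (7 bytes)

Answer: emjzntj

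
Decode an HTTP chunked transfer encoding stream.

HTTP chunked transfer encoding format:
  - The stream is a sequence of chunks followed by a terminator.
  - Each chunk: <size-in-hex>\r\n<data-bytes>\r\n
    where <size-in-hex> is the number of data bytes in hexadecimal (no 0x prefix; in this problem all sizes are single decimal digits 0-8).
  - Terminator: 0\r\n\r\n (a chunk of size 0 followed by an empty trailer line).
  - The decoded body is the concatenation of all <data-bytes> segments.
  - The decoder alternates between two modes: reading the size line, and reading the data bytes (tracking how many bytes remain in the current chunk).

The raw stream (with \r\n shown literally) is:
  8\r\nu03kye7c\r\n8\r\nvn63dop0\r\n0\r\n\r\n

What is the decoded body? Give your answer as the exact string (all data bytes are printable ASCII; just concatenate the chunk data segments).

Answer: u03kye7cvn63dop0

Derivation:
Chunk 1: stream[0..1]='8' size=0x8=8, data at stream[3..11]='u03kye7c' -> body[0..8], body so far='u03kye7c'
Chunk 2: stream[13..14]='8' size=0x8=8, data at stream[16..24]='vn63dop0' -> body[8..16], body so far='u03kye7cvn63dop0'
Chunk 3: stream[26..27]='0' size=0 (terminator). Final body='u03kye7cvn63dop0' (16 bytes)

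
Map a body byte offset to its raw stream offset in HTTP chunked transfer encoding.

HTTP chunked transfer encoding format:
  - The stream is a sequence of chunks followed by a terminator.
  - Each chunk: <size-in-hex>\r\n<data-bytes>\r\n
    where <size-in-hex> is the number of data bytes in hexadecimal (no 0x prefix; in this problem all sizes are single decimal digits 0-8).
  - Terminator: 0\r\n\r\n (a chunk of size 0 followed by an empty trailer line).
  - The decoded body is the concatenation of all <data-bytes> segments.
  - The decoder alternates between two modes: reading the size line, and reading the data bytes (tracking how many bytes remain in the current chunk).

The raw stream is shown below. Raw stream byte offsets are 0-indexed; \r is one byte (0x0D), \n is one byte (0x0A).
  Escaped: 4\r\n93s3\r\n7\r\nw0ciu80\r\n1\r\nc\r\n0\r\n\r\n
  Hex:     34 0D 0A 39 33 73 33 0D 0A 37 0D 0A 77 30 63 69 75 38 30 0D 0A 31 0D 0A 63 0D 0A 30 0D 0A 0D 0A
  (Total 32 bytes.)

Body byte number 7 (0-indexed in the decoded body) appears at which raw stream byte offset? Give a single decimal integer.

Answer: 15

Derivation:
Chunk 1: stream[0..1]='4' size=0x4=4, data at stream[3..7]='93s3' -> body[0..4], body so far='93s3'
Chunk 2: stream[9..10]='7' size=0x7=7, data at stream[12..19]='w0ciu80' -> body[4..11], body so far='93s3w0ciu80'
Chunk 3: stream[21..22]='1' size=0x1=1, data at stream[24..25]='c' -> body[11..12], body so far='93s3w0ciu80c'
Chunk 4: stream[27..28]='0' size=0 (terminator). Final body='93s3w0ciu80c' (12 bytes)
Body byte 7 at stream offset 15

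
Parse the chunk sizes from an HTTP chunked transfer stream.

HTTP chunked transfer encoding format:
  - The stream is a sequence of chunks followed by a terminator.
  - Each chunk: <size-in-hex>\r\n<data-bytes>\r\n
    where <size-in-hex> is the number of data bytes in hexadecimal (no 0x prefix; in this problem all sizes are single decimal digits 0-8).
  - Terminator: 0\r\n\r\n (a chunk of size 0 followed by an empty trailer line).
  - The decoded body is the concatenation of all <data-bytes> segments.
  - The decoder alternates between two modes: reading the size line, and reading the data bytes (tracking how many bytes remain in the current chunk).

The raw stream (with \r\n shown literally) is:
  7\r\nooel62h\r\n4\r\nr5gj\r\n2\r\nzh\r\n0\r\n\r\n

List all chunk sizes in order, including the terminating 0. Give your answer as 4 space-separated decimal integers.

Answer: 7 4 2 0

Derivation:
Chunk 1: stream[0..1]='7' size=0x7=7, data at stream[3..10]='ooel62h' -> body[0..7], body so far='ooel62h'
Chunk 2: stream[12..13]='4' size=0x4=4, data at stream[15..19]='r5gj' -> body[7..11], body so far='ooel62hr5gj'
Chunk 3: stream[21..22]='2' size=0x2=2, data at stream[24..26]='zh' -> body[11..13], body so far='ooel62hr5gjzh'
Chunk 4: stream[28..29]='0' size=0 (terminator). Final body='ooel62hr5gjzh' (13 bytes)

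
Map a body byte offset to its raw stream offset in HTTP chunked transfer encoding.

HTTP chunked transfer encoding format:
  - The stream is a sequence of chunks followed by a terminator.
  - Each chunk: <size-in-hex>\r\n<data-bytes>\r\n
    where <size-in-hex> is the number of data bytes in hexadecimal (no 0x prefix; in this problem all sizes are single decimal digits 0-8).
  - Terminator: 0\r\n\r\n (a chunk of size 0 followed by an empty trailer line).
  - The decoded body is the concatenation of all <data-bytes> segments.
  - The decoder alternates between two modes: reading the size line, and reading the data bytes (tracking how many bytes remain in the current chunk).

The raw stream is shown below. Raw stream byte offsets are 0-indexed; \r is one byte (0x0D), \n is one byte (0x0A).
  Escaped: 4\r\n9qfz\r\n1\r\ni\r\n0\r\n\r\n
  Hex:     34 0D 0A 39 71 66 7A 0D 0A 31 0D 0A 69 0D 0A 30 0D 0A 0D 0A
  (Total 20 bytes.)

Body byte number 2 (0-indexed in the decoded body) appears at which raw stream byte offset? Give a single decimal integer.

Answer: 5

Derivation:
Chunk 1: stream[0..1]='4' size=0x4=4, data at stream[3..7]='9qfz' -> body[0..4], body so far='9qfz'
Chunk 2: stream[9..10]='1' size=0x1=1, data at stream[12..13]='i' -> body[4..5], body so far='9qfzi'
Chunk 3: stream[15..16]='0' size=0 (terminator). Final body='9qfzi' (5 bytes)
Body byte 2 at stream offset 5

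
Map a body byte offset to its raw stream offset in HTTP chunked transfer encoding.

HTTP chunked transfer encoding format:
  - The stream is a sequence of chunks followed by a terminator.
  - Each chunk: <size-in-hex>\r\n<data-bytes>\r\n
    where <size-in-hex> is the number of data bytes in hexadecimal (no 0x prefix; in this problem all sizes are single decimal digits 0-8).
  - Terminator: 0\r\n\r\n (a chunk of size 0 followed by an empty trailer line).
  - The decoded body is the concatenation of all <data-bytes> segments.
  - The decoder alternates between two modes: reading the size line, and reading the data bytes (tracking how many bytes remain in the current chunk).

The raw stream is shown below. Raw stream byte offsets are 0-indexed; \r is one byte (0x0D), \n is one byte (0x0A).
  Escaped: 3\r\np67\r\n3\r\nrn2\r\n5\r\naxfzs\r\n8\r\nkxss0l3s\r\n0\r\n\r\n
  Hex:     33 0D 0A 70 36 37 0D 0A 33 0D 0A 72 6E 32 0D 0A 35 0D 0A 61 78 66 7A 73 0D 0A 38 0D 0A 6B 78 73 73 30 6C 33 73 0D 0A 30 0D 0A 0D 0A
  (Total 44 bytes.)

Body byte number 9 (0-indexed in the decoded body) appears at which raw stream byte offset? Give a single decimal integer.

Answer: 22

Derivation:
Chunk 1: stream[0..1]='3' size=0x3=3, data at stream[3..6]='p67' -> body[0..3], body so far='p67'
Chunk 2: stream[8..9]='3' size=0x3=3, data at stream[11..14]='rn2' -> body[3..6], body so far='p67rn2'
Chunk 3: stream[16..17]='5' size=0x5=5, data at stream[19..24]='axfzs' -> body[6..11], body so far='p67rn2axfzs'
Chunk 4: stream[26..27]='8' size=0x8=8, data at stream[29..37]='kxss0l3s' -> body[11..19], body so far='p67rn2axfzskxss0l3s'
Chunk 5: stream[39..40]='0' size=0 (terminator). Final body='p67rn2axfzskxss0l3s' (19 bytes)
Body byte 9 at stream offset 22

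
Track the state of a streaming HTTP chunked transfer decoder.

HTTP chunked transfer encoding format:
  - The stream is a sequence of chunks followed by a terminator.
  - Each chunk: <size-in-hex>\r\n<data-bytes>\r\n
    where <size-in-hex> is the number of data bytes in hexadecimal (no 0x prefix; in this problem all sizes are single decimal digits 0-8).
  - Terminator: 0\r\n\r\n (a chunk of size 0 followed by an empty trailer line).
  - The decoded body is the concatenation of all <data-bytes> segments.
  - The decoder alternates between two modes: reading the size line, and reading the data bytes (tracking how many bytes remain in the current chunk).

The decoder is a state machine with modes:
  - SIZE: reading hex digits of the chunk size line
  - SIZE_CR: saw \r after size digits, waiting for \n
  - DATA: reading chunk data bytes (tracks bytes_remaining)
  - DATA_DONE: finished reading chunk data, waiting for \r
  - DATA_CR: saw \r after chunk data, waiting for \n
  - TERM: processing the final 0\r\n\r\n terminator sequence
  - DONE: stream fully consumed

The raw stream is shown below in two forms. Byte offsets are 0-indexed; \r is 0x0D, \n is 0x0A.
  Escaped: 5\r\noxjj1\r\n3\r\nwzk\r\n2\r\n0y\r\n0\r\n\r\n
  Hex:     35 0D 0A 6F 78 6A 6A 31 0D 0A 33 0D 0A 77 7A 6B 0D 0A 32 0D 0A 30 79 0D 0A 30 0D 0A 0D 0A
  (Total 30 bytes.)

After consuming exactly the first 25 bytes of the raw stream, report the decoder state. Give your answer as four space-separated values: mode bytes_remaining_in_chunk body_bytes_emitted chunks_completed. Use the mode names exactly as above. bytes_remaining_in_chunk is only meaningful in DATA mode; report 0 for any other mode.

Answer: SIZE 0 10 3

Derivation:
Byte 0 = '5': mode=SIZE remaining=0 emitted=0 chunks_done=0
Byte 1 = 0x0D: mode=SIZE_CR remaining=0 emitted=0 chunks_done=0
Byte 2 = 0x0A: mode=DATA remaining=5 emitted=0 chunks_done=0
Byte 3 = 'o': mode=DATA remaining=4 emitted=1 chunks_done=0
Byte 4 = 'x': mode=DATA remaining=3 emitted=2 chunks_done=0
Byte 5 = 'j': mode=DATA remaining=2 emitted=3 chunks_done=0
Byte 6 = 'j': mode=DATA remaining=1 emitted=4 chunks_done=0
Byte 7 = '1': mode=DATA_DONE remaining=0 emitted=5 chunks_done=0
Byte 8 = 0x0D: mode=DATA_CR remaining=0 emitted=5 chunks_done=0
Byte 9 = 0x0A: mode=SIZE remaining=0 emitted=5 chunks_done=1
Byte 10 = '3': mode=SIZE remaining=0 emitted=5 chunks_done=1
Byte 11 = 0x0D: mode=SIZE_CR remaining=0 emitted=5 chunks_done=1
Byte 12 = 0x0A: mode=DATA remaining=3 emitted=5 chunks_done=1
Byte 13 = 'w': mode=DATA remaining=2 emitted=6 chunks_done=1
Byte 14 = 'z': mode=DATA remaining=1 emitted=7 chunks_done=1
Byte 15 = 'k': mode=DATA_DONE remaining=0 emitted=8 chunks_done=1
Byte 16 = 0x0D: mode=DATA_CR remaining=0 emitted=8 chunks_done=1
Byte 17 = 0x0A: mode=SIZE remaining=0 emitted=8 chunks_done=2
Byte 18 = '2': mode=SIZE remaining=0 emitted=8 chunks_done=2
Byte 19 = 0x0D: mode=SIZE_CR remaining=0 emitted=8 chunks_done=2
Byte 20 = 0x0A: mode=DATA remaining=2 emitted=8 chunks_done=2
Byte 21 = '0': mode=DATA remaining=1 emitted=9 chunks_done=2
Byte 22 = 'y': mode=DATA_DONE remaining=0 emitted=10 chunks_done=2
Byte 23 = 0x0D: mode=DATA_CR remaining=0 emitted=10 chunks_done=2
Byte 24 = 0x0A: mode=SIZE remaining=0 emitted=10 chunks_done=3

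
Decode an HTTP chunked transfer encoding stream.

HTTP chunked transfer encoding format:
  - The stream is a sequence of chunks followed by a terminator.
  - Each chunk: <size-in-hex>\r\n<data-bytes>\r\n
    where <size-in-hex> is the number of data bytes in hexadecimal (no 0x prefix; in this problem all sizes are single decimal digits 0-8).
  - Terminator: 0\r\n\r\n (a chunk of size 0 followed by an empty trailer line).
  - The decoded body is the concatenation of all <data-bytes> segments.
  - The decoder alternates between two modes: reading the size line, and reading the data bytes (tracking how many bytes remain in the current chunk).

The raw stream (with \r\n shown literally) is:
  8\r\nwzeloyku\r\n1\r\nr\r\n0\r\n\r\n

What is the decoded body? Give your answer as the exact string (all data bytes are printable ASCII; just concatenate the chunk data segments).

Chunk 1: stream[0..1]='8' size=0x8=8, data at stream[3..11]='wzeloyku' -> body[0..8], body so far='wzeloyku'
Chunk 2: stream[13..14]='1' size=0x1=1, data at stream[16..17]='r' -> body[8..9], body so far='wzeloykur'
Chunk 3: stream[19..20]='0' size=0 (terminator). Final body='wzeloykur' (9 bytes)

Answer: wzeloykur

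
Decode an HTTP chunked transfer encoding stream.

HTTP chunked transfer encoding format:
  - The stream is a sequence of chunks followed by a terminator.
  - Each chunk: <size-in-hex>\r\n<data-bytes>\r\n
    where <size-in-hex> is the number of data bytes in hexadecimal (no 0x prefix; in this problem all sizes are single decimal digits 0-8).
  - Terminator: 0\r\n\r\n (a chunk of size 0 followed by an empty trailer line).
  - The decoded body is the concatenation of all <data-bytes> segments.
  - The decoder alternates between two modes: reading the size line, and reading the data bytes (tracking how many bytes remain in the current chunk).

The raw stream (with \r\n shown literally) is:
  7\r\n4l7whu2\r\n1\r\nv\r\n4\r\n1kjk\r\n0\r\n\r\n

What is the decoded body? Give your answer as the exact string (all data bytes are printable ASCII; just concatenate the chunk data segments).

Chunk 1: stream[0..1]='7' size=0x7=7, data at stream[3..10]='4l7whu2' -> body[0..7], body so far='4l7whu2'
Chunk 2: stream[12..13]='1' size=0x1=1, data at stream[15..16]='v' -> body[7..8], body so far='4l7whu2v'
Chunk 3: stream[18..19]='4' size=0x4=4, data at stream[21..25]='1kjk' -> body[8..12], body so far='4l7whu2v1kjk'
Chunk 4: stream[27..28]='0' size=0 (terminator). Final body='4l7whu2v1kjk' (12 bytes)

Answer: 4l7whu2v1kjk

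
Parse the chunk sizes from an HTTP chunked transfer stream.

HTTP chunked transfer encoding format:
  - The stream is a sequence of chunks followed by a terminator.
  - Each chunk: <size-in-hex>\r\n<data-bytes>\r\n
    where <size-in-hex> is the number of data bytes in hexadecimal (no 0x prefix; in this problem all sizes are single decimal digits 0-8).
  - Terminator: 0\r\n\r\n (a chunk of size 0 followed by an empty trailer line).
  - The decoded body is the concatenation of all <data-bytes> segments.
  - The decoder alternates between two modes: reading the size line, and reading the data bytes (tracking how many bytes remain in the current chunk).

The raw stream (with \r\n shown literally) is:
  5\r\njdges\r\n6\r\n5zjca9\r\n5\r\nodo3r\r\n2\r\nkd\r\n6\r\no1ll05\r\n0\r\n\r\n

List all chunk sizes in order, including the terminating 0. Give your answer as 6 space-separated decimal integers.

Answer: 5 6 5 2 6 0

Derivation:
Chunk 1: stream[0..1]='5' size=0x5=5, data at stream[3..8]='jdges' -> body[0..5], body so far='jdges'
Chunk 2: stream[10..11]='6' size=0x6=6, data at stream[13..19]='5zjca9' -> body[5..11], body so far='jdges5zjca9'
Chunk 3: stream[21..22]='5' size=0x5=5, data at stream[24..29]='odo3r' -> body[11..16], body so far='jdges5zjca9odo3r'
Chunk 4: stream[31..32]='2' size=0x2=2, data at stream[34..36]='kd' -> body[16..18], body so far='jdges5zjca9odo3rkd'
Chunk 5: stream[38..39]='6' size=0x6=6, data at stream[41..47]='o1ll05' -> body[18..24], body so far='jdges5zjca9odo3rkdo1ll05'
Chunk 6: stream[49..50]='0' size=0 (terminator). Final body='jdges5zjca9odo3rkdo1ll05' (24 bytes)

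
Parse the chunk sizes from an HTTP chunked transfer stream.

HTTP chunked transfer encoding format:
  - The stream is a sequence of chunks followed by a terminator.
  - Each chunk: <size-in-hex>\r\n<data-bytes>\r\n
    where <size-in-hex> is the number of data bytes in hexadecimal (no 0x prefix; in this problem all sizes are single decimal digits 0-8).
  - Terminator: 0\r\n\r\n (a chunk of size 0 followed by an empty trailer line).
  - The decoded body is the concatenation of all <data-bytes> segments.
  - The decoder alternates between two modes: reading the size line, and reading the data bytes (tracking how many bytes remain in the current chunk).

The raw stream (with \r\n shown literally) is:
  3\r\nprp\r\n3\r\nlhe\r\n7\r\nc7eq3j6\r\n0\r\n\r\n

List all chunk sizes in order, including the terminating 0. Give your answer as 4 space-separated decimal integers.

Chunk 1: stream[0..1]='3' size=0x3=3, data at stream[3..6]='prp' -> body[0..3], body so far='prp'
Chunk 2: stream[8..9]='3' size=0x3=3, data at stream[11..14]='lhe' -> body[3..6], body so far='prplhe'
Chunk 3: stream[16..17]='7' size=0x7=7, data at stream[19..26]='c7eq3j6' -> body[6..13], body so far='prplhec7eq3j6'
Chunk 4: stream[28..29]='0' size=0 (terminator). Final body='prplhec7eq3j6' (13 bytes)

Answer: 3 3 7 0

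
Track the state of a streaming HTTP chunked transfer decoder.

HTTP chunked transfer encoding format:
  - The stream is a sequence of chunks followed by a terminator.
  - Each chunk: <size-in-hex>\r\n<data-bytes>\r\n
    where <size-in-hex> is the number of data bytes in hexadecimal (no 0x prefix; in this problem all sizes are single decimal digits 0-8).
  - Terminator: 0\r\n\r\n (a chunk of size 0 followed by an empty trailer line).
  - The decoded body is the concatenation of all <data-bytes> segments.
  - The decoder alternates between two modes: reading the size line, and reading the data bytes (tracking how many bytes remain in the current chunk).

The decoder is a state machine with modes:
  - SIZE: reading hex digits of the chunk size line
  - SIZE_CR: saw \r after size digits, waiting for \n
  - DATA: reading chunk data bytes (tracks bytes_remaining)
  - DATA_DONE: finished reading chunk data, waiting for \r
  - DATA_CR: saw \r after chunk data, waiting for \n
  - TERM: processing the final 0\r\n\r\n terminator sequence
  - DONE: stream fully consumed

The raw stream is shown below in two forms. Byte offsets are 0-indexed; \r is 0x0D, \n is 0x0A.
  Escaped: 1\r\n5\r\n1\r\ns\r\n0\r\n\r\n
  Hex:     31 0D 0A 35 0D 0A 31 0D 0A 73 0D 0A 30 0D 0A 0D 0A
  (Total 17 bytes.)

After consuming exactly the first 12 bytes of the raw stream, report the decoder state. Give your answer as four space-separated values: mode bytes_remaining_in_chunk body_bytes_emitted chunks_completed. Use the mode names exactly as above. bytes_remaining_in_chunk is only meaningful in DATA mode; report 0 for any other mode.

Byte 0 = '1': mode=SIZE remaining=0 emitted=0 chunks_done=0
Byte 1 = 0x0D: mode=SIZE_CR remaining=0 emitted=0 chunks_done=0
Byte 2 = 0x0A: mode=DATA remaining=1 emitted=0 chunks_done=0
Byte 3 = '5': mode=DATA_DONE remaining=0 emitted=1 chunks_done=0
Byte 4 = 0x0D: mode=DATA_CR remaining=0 emitted=1 chunks_done=0
Byte 5 = 0x0A: mode=SIZE remaining=0 emitted=1 chunks_done=1
Byte 6 = '1': mode=SIZE remaining=0 emitted=1 chunks_done=1
Byte 7 = 0x0D: mode=SIZE_CR remaining=0 emitted=1 chunks_done=1
Byte 8 = 0x0A: mode=DATA remaining=1 emitted=1 chunks_done=1
Byte 9 = 's': mode=DATA_DONE remaining=0 emitted=2 chunks_done=1
Byte 10 = 0x0D: mode=DATA_CR remaining=0 emitted=2 chunks_done=1
Byte 11 = 0x0A: mode=SIZE remaining=0 emitted=2 chunks_done=2

Answer: SIZE 0 2 2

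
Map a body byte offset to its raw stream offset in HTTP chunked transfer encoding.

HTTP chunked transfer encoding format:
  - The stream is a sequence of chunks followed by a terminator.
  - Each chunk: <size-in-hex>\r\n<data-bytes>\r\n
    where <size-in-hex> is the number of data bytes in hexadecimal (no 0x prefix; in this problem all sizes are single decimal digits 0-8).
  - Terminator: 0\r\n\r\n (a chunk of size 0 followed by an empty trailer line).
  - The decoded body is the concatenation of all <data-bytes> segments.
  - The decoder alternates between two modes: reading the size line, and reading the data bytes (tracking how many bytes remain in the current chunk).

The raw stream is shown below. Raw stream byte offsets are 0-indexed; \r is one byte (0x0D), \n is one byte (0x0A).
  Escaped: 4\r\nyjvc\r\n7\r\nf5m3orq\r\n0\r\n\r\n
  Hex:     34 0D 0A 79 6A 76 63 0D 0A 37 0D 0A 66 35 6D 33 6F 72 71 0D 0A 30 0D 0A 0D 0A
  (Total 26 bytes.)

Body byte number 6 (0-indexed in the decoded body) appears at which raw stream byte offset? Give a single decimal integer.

Answer: 14

Derivation:
Chunk 1: stream[0..1]='4' size=0x4=4, data at stream[3..7]='yjvc' -> body[0..4], body so far='yjvc'
Chunk 2: stream[9..10]='7' size=0x7=7, data at stream[12..19]='f5m3orq' -> body[4..11], body so far='yjvcf5m3orq'
Chunk 3: stream[21..22]='0' size=0 (terminator). Final body='yjvcf5m3orq' (11 bytes)
Body byte 6 at stream offset 14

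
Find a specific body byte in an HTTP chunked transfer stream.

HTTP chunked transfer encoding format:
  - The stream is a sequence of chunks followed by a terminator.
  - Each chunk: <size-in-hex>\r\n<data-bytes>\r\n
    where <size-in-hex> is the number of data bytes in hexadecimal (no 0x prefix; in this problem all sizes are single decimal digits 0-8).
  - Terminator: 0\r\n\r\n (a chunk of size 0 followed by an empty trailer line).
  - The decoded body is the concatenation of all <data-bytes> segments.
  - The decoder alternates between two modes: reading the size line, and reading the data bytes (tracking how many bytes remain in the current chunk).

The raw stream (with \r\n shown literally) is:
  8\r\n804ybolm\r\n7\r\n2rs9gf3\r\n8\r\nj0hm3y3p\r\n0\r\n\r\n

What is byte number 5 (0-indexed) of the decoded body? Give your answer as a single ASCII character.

Answer: o

Derivation:
Chunk 1: stream[0..1]='8' size=0x8=8, data at stream[3..11]='804ybolm' -> body[0..8], body so far='804ybolm'
Chunk 2: stream[13..14]='7' size=0x7=7, data at stream[16..23]='2rs9gf3' -> body[8..15], body so far='804ybolm2rs9gf3'
Chunk 3: stream[25..26]='8' size=0x8=8, data at stream[28..36]='j0hm3y3p' -> body[15..23], body so far='804ybolm2rs9gf3j0hm3y3p'
Chunk 4: stream[38..39]='0' size=0 (terminator). Final body='804ybolm2rs9gf3j0hm3y3p' (23 bytes)
Body byte 5 = 'o'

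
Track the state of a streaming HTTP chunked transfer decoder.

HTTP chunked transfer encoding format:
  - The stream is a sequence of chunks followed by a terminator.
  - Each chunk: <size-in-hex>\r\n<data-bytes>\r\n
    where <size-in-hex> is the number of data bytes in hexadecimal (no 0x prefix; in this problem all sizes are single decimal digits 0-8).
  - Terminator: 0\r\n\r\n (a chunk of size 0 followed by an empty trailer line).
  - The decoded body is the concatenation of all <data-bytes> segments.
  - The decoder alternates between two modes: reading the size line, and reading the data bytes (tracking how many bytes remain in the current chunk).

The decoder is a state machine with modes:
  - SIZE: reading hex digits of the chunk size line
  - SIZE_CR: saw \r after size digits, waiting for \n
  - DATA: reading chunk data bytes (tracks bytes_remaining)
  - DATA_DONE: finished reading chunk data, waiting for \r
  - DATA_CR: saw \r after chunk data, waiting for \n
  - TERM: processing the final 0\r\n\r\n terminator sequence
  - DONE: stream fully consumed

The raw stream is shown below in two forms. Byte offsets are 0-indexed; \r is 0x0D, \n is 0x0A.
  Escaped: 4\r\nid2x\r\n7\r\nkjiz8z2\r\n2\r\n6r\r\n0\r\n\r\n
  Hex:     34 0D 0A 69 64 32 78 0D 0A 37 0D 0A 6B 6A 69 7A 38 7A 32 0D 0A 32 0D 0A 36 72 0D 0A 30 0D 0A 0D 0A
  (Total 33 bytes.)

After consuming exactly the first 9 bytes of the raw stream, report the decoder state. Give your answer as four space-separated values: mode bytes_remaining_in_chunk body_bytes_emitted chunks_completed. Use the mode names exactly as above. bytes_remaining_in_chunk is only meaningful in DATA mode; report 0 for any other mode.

Answer: SIZE 0 4 1

Derivation:
Byte 0 = '4': mode=SIZE remaining=0 emitted=0 chunks_done=0
Byte 1 = 0x0D: mode=SIZE_CR remaining=0 emitted=0 chunks_done=0
Byte 2 = 0x0A: mode=DATA remaining=4 emitted=0 chunks_done=0
Byte 3 = 'i': mode=DATA remaining=3 emitted=1 chunks_done=0
Byte 4 = 'd': mode=DATA remaining=2 emitted=2 chunks_done=0
Byte 5 = '2': mode=DATA remaining=1 emitted=3 chunks_done=0
Byte 6 = 'x': mode=DATA_DONE remaining=0 emitted=4 chunks_done=0
Byte 7 = 0x0D: mode=DATA_CR remaining=0 emitted=4 chunks_done=0
Byte 8 = 0x0A: mode=SIZE remaining=0 emitted=4 chunks_done=1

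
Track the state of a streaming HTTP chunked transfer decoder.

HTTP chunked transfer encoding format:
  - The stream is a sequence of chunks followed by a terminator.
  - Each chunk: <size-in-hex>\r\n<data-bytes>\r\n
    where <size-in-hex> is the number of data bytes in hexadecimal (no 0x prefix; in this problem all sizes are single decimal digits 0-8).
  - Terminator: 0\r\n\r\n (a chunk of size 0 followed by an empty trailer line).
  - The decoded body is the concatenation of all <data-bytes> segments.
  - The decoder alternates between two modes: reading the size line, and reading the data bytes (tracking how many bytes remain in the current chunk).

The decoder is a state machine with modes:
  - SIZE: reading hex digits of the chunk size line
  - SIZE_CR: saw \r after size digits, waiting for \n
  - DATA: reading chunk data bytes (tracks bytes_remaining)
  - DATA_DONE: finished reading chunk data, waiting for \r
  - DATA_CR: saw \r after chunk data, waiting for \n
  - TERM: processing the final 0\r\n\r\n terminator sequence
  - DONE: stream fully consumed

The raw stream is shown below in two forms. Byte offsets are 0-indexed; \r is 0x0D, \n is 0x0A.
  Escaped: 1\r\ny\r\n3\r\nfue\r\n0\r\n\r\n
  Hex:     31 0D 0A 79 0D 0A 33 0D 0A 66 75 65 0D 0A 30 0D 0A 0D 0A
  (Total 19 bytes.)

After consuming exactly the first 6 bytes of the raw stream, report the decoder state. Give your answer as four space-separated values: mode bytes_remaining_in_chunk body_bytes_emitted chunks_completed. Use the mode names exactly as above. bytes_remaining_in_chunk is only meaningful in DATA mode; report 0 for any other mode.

Answer: SIZE 0 1 1

Derivation:
Byte 0 = '1': mode=SIZE remaining=0 emitted=0 chunks_done=0
Byte 1 = 0x0D: mode=SIZE_CR remaining=0 emitted=0 chunks_done=0
Byte 2 = 0x0A: mode=DATA remaining=1 emitted=0 chunks_done=0
Byte 3 = 'y': mode=DATA_DONE remaining=0 emitted=1 chunks_done=0
Byte 4 = 0x0D: mode=DATA_CR remaining=0 emitted=1 chunks_done=0
Byte 5 = 0x0A: mode=SIZE remaining=0 emitted=1 chunks_done=1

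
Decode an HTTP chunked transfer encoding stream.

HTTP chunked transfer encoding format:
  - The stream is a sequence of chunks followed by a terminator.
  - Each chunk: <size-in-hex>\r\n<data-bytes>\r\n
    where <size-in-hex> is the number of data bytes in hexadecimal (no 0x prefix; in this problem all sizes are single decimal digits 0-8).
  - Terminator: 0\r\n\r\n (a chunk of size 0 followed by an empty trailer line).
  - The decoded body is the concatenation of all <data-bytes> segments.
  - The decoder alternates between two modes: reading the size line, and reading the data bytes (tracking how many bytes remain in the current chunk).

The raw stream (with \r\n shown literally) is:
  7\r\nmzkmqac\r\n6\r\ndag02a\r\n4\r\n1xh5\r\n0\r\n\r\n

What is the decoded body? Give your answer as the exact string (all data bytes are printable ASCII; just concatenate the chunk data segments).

Chunk 1: stream[0..1]='7' size=0x7=7, data at stream[3..10]='mzkmqac' -> body[0..7], body so far='mzkmqac'
Chunk 2: stream[12..13]='6' size=0x6=6, data at stream[15..21]='dag02a' -> body[7..13], body so far='mzkmqacdag02a'
Chunk 3: stream[23..24]='4' size=0x4=4, data at stream[26..30]='1xh5' -> body[13..17], body so far='mzkmqacdag02a1xh5'
Chunk 4: stream[32..33]='0' size=0 (terminator). Final body='mzkmqacdag02a1xh5' (17 bytes)

Answer: mzkmqacdag02a1xh5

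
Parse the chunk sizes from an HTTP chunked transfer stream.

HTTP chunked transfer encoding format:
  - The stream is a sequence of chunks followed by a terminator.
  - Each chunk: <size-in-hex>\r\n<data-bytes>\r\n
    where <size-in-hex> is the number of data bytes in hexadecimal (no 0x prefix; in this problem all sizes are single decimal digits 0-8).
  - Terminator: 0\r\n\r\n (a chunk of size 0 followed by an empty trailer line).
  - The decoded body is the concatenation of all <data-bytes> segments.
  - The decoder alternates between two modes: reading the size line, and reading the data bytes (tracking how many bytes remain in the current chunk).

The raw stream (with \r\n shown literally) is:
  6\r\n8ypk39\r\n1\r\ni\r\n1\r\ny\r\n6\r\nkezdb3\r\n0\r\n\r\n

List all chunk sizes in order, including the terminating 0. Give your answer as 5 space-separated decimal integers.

Chunk 1: stream[0..1]='6' size=0x6=6, data at stream[3..9]='8ypk39' -> body[0..6], body so far='8ypk39'
Chunk 2: stream[11..12]='1' size=0x1=1, data at stream[14..15]='i' -> body[6..7], body so far='8ypk39i'
Chunk 3: stream[17..18]='1' size=0x1=1, data at stream[20..21]='y' -> body[7..8], body so far='8ypk39iy'
Chunk 4: stream[23..24]='6' size=0x6=6, data at stream[26..32]='kezdb3' -> body[8..14], body so far='8ypk39iykezdb3'
Chunk 5: stream[34..35]='0' size=0 (terminator). Final body='8ypk39iykezdb3' (14 bytes)

Answer: 6 1 1 6 0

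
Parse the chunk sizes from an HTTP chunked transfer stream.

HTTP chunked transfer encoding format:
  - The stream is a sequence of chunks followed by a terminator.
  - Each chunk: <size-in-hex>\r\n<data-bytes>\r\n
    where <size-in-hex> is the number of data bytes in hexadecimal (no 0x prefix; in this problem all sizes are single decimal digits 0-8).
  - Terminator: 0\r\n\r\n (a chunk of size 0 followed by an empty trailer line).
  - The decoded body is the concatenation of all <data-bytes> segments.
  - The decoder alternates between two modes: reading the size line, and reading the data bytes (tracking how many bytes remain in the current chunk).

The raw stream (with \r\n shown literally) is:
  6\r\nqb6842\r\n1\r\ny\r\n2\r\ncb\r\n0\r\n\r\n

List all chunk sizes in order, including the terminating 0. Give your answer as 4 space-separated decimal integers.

Answer: 6 1 2 0

Derivation:
Chunk 1: stream[0..1]='6' size=0x6=6, data at stream[3..9]='qb6842' -> body[0..6], body so far='qb6842'
Chunk 2: stream[11..12]='1' size=0x1=1, data at stream[14..15]='y' -> body[6..7], body so far='qb6842y'
Chunk 3: stream[17..18]='2' size=0x2=2, data at stream[20..22]='cb' -> body[7..9], body so far='qb6842ycb'
Chunk 4: stream[24..25]='0' size=0 (terminator). Final body='qb6842ycb' (9 bytes)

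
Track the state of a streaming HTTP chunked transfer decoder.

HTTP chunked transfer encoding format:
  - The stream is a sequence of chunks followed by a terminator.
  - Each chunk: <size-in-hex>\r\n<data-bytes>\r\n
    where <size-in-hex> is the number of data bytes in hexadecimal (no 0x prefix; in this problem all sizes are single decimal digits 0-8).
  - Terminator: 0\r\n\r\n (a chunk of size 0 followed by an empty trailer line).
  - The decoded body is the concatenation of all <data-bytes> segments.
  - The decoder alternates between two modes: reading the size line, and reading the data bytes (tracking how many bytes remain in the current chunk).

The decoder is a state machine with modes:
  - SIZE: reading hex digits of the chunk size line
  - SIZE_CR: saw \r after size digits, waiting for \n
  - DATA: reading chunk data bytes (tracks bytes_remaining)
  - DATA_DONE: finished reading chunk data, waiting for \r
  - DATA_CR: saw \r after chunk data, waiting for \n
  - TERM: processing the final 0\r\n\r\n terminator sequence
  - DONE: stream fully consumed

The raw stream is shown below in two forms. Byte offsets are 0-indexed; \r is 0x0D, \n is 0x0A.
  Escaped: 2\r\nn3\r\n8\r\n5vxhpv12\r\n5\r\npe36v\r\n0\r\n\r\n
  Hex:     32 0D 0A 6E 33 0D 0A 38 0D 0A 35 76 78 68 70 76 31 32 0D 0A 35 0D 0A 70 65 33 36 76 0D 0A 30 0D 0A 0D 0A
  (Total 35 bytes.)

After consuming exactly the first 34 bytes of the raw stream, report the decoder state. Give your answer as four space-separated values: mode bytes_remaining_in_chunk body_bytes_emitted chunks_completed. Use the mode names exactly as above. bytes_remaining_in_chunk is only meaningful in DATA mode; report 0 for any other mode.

Answer: TERM 0 15 3

Derivation:
Byte 0 = '2': mode=SIZE remaining=0 emitted=0 chunks_done=0
Byte 1 = 0x0D: mode=SIZE_CR remaining=0 emitted=0 chunks_done=0
Byte 2 = 0x0A: mode=DATA remaining=2 emitted=0 chunks_done=0
Byte 3 = 'n': mode=DATA remaining=1 emitted=1 chunks_done=0
Byte 4 = '3': mode=DATA_DONE remaining=0 emitted=2 chunks_done=0
Byte 5 = 0x0D: mode=DATA_CR remaining=0 emitted=2 chunks_done=0
Byte 6 = 0x0A: mode=SIZE remaining=0 emitted=2 chunks_done=1
Byte 7 = '8': mode=SIZE remaining=0 emitted=2 chunks_done=1
Byte 8 = 0x0D: mode=SIZE_CR remaining=0 emitted=2 chunks_done=1
Byte 9 = 0x0A: mode=DATA remaining=8 emitted=2 chunks_done=1
Byte 10 = '5': mode=DATA remaining=7 emitted=3 chunks_done=1
Byte 11 = 'v': mode=DATA remaining=6 emitted=4 chunks_done=1
Byte 12 = 'x': mode=DATA remaining=5 emitted=5 chunks_done=1
Byte 13 = 'h': mode=DATA remaining=4 emitted=6 chunks_done=1
Byte 14 = 'p': mode=DATA remaining=3 emitted=7 chunks_done=1
Byte 15 = 'v': mode=DATA remaining=2 emitted=8 chunks_done=1
Byte 16 = '1': mode=DATA remaining=1 emitted=9 chunks_done=1
Byte 17 = '2': mode=DATA_DONE remaining=0 emitted=10 chunks_done=1
Byte 18 = 0x0D: mode=DATA_CR remaining=0 emitted=10 chunks_done=1
Byte 19 = 0x0A: mode=SIZE remaining=0 emitted=10 chunks_done=2
Byte 20 = '5': mode=SIZE remaining=0 emitted=10 chunks_done=2
Byte 21 = 0x0D: mode=SIZE_CR remaining=0 emitted=10 chunks_done=2
Byte 22 = 0x0A: mode=DATA remaining=5 emitted=10 chunks_done=2
Byte 23 = 'p': mode=DATA remaining=4 emitted=11 chunks_done=2
Byte 24 = 'e': mode=DATA remaining=3 emitted=12 chunks_done=2
Byte 25 = '3': mode=DATA remaining=2 emitted=13 chunks_done=2
Byte 26 = '6': mode=DATA remaining=1 emitted=14 chunks_done=2
Byte 27 = 'v': mode=DATA_DONE remaining=0 emitted=15 chunks_done=2
Byte 28 = 0x0D: mode=DATA_CR remaining=0 emitted=15 chunks_done=2
Byte 29 = 0x0A: mode=SIZE remaining=0 emitted=15 chunks_done=3
Byte 30 = '0': mode=SIZE remaining=0 emitted=15 chunks_done=3
Byte 31 = 0x0D: mode=SIZE_CR remaining=0 emitted=15 chunks_done=3
Byte 32 = 0x0A: mode=TERM remaining=0 emitted=15 chunks_done=3
Byte 33 = 0x0D: mode=TERM remaining=0 emitted=15 chunks_done=3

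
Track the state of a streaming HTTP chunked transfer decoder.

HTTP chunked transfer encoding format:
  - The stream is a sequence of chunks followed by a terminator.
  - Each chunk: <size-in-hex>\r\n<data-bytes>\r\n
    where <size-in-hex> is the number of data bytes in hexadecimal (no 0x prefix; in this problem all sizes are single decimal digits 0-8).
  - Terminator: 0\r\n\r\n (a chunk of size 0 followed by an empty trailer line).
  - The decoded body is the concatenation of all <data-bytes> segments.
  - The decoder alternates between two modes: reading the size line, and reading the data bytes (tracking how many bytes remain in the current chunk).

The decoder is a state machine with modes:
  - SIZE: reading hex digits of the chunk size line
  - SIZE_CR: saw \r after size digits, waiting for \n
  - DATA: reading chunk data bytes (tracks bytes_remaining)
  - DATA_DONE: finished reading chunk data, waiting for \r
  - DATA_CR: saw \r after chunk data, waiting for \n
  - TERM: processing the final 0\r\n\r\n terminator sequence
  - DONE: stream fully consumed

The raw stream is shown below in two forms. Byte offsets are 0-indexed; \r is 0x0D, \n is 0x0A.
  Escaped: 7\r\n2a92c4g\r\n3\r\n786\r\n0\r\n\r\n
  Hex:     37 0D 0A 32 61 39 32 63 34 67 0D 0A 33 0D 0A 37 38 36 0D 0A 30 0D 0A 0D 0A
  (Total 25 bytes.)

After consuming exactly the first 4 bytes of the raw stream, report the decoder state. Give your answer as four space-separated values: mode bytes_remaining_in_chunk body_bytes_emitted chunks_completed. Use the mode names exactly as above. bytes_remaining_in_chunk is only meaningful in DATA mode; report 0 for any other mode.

Byte 0 = '7': mode=SIZE remaining=0 emitted=0 chunks_done=0
Byte 1 = 0x0D: mode=SIZE_CR remaining=0 emitted=0 chunks_done=0
Byte 2 = 0x0A: mode=DATA remaining=7 emitted=0 chunks_done=0
Byte 3 = '2': mode=DATA remaining=6 emitted=1 chunks_done=0

Answer: DATA 6 1 0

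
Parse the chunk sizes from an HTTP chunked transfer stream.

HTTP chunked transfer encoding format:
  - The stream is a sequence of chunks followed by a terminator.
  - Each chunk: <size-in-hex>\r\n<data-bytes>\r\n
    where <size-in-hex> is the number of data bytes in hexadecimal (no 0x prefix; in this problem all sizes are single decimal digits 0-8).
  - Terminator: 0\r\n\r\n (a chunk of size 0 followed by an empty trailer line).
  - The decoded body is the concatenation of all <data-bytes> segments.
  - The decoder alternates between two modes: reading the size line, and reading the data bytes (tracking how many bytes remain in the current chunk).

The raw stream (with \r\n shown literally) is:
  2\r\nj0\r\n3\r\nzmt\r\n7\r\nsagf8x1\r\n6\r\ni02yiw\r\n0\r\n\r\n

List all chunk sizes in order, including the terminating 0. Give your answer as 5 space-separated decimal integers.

Chunk 1: stream[0..1]='2' size=0x2=2, data at stream[3..5]='j0' -> body[0..2], body so far='j0'
Chunk 2: stream[7..8]='3' size=0x3=3, data at stream[10..13]='zmt' -> body[2..5], body so far='j0zmt'
Chunk 3: stream[15..16]='7' size=0x7=7, data at stream[18..25]='sagf8x1' -> body[5..12], body so far='j0zmtsagf8x1'
Chunk 4: stream[27..28]='6' size=0x6=6, data at stream[30..36]='i02yiw' -> body[12..18], body so far='j0zmtsagf8x1i02yiw'
Chunk 5: stream[38..39]='0' size=0 (terminator). Final body='j0zmtsagf8x1i02yiw' (18 bytes)

Answer: 2 3 7 6 0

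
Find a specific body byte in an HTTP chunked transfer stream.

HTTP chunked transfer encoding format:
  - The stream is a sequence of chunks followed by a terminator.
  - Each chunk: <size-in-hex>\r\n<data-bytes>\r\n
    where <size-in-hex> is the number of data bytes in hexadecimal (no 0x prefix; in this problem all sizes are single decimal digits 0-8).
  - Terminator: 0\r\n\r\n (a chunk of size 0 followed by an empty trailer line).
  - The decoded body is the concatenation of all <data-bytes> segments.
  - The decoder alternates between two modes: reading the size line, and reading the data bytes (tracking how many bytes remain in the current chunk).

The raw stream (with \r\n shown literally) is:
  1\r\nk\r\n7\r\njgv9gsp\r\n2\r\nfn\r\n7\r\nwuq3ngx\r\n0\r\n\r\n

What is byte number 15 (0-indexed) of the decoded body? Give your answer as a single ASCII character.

Chunk 1: stream[0..1]='1' size=0x1=1, data at stream[3..4]='k' -> body[0..1], body so far='k'
Chunk 2: stream[6..7]='7' size=0x7=7, data at stream[9..16]='jgv9gsp' -> body[1..8], body so far='kjgv9gsp'
Chunk 3: stream[18..19]='2' size=0x2=2, data at stream[21..23]='fn' -> body[8..10], body so far='kjgv9gspfn'
Chunk 4: stream[25..26]='7' size=0x7=7, data at stream[28..35]='wuq3ngx' -> body[10..17], body so far='kjgv9gspfnwuq3ngx'
Chunk 5: stream[37..38]='0' size=0 (terminator). Final body='kjgv9gspfnwuq3ngx' (17 bytes)
Body byte 15 = 'g'

Answer: g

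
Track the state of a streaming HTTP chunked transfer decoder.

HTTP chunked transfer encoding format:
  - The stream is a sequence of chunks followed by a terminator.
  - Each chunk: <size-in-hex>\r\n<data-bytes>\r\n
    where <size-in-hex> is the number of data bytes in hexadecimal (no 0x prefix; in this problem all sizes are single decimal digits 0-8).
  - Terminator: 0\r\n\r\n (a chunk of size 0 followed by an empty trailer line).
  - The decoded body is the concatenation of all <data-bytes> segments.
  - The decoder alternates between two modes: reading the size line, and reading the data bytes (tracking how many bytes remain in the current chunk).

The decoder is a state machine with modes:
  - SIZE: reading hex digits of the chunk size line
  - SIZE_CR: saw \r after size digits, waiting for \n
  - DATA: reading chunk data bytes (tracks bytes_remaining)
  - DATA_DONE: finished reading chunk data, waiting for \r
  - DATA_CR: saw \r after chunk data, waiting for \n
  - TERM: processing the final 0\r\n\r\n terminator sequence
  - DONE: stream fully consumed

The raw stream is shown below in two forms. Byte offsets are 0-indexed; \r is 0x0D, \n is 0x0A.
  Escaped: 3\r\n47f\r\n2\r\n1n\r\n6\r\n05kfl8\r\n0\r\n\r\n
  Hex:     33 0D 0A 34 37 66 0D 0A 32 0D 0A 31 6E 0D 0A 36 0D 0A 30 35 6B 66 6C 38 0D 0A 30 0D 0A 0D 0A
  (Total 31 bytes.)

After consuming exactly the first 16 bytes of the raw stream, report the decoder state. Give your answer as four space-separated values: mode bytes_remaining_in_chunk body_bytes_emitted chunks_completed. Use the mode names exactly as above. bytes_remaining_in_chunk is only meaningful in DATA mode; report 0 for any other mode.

Byte 0 = '3': mode=SIZE remaining=0 emitted=0 chunks_done=0
Byte 1 = 0x0D: mode=SIZE_CR remaining=0 emitted=0 chunks_done=0
Byte 2 = 0x0A: mode=DATA remaining=3 emitted=0 chunks_done=0
Byte 3 = '4': mode=DATA remaining=2 emitted=1 chunks_done=0
Byte 4 = '7': mode=DATA remaining=1 emitted=2 chunks_done=0
Byte 5 = 'f': mode=DATA_DONE remaining=0 emitted=3 chunks_done=0
Byte 6 = 0x0D: mode=DATA_CR remaining=0 emitted=3 chunks_done=0
Byte 7 = 0x0A: mode=SIZE remaining=0 emitted=3 chunks_done=1
Byte 8 = '2': mode=SIZE remaining=0 emitted=3 chunks_done=1
Byte 9 = 0x0D: mode=SIZE_CR remaining=0 emitted=3 chunks_done=1
Byte 10 = 0x0A: mode=DATA remaining=2 emitted=3 chunks_done=1
Byte 11 = '1': mode=DATA remaining=1 emitted=4 chunks_done=1
Byte 12 = 'n': mode=DATA_DONE remaining=0 emitted=5 chunks_done=1
Byte 13 = 0x0D: mode=DATA_CR remaining=0 emitted=5 chunks_done=1
Byte 14 = 0x0A: mode=SIZE remaining=0 emitted=5 chunks_done=2
Byte 15 = '6': mode=SIZE remaining=0 emitted=5 chunks_done=2

Answer: SIZE 0 5 2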